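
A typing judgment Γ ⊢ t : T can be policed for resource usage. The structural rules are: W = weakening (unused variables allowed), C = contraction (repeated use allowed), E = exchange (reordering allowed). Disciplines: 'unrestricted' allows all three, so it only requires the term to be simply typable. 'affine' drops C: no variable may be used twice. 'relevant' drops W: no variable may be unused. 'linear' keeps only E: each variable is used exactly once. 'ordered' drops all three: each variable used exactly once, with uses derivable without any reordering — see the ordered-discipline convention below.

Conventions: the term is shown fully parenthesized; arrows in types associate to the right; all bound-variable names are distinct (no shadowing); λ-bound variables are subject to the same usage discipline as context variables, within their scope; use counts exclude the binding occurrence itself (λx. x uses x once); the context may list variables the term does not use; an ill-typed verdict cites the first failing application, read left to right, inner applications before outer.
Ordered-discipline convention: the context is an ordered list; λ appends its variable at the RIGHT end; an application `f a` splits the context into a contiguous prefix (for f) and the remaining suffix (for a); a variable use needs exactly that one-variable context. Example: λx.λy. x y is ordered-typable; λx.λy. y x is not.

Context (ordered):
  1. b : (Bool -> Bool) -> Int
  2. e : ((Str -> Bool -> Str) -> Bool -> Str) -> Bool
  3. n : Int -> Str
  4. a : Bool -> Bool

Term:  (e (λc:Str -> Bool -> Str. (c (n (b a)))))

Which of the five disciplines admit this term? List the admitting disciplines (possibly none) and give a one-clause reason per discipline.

admitting disciplines: linear, affine, relevant, unrestricted
counts: b=1; e=1; n=1; a=1; c (λ-bound)=1
left-to-right use order: e, c, n, b, a
typing: well-typed — term : Bool
ordered: ✗ — needs exchange: uses follow e, c, n, b, a
linear: ✓ — each of b, e, n, a, c used exactly once
affine: ✓ — at most one use each (b, e, n, a, c)
relevant: ✓ — none of b, e, n, a, c goes unused
unrestricted: ✓ — simply typable at Bool; W, C, E all held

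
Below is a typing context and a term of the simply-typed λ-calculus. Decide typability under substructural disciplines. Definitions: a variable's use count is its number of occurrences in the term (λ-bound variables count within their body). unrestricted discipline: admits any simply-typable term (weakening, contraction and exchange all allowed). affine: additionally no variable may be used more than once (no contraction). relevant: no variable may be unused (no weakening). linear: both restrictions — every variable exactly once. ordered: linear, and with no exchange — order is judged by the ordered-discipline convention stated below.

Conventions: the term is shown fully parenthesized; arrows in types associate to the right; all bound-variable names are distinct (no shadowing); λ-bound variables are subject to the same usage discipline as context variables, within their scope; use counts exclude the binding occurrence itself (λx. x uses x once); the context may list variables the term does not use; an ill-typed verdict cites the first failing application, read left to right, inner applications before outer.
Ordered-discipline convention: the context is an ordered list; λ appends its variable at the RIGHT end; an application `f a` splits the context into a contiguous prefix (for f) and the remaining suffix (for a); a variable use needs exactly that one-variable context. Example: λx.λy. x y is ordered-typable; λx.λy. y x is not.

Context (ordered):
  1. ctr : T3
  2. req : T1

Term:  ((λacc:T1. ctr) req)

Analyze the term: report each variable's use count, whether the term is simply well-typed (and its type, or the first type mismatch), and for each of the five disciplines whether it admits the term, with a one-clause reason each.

counts: ctr=1, req=1, acc (λ-bound)=0
use order (left to right): ctr, req
typing: well-typed — term : T3
ordered: ✗, needs weakening: acc unused
linear: ✗, needs weakening: acc unused
affine: ✓, at most one use each (ctr, req, acc)
relevant: ✗, needs weakening: acc unused
unrestricted: ✓, type-checks (T3) and nothing is barred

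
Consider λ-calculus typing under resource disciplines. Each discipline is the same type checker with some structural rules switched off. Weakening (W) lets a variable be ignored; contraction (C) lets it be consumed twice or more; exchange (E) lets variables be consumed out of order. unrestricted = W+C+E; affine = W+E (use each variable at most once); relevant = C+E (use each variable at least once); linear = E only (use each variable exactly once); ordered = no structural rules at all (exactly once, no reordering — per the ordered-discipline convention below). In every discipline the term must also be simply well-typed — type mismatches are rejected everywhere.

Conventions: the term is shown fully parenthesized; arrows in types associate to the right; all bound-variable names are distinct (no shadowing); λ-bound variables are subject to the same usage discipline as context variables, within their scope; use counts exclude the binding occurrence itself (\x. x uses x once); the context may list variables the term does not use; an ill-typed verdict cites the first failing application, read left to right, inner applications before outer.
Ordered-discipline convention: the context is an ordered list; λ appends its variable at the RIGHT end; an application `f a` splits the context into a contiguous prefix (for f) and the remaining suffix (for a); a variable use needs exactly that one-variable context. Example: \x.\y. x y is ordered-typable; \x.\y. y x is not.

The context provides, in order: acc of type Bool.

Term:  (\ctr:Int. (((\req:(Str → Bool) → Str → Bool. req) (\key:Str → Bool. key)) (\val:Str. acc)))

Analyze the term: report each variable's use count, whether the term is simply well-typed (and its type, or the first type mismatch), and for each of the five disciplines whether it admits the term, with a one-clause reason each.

variable uses: acc=1, ctr [bound]=0, req [bound]=1, key [bound]=1, val [bound]=0
uses in reading order: req, key, acc
typing: ✓ — Int → Str → Bool
ordered: ✗, ctr, val left unused
linear: ✗, ctr, val left unused
affine: ✓, acc, ctr, req, key, val: no repeats, contraction unneeded
relevant: ✗, ctr, val left unused
unrestricted: ✓, well-typed at Int → Str → Bool; no restrictions here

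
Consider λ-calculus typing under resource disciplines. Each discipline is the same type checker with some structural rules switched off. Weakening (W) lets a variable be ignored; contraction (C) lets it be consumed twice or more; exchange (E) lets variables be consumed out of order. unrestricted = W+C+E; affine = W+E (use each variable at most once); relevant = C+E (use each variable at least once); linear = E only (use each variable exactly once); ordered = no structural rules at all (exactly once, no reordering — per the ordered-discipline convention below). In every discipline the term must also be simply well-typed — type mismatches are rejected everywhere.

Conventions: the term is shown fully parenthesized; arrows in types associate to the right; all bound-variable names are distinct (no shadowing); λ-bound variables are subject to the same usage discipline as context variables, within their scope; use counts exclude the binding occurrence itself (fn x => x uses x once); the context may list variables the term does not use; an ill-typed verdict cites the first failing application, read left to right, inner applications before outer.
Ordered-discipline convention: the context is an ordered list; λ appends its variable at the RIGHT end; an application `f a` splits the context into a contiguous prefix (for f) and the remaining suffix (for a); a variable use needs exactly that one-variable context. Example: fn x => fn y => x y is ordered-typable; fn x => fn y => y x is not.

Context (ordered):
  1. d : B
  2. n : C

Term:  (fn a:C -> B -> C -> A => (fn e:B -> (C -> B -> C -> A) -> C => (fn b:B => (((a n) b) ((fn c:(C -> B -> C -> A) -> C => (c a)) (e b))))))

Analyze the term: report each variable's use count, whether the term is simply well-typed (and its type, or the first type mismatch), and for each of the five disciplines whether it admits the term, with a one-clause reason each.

counts: d ×0; n ×1; a (bound) ×2; e (bound) ×1; b (bound) ×2; c (bound) ×1
use order (left to right): a, n, b, c, a, e, b
typing: well-typed at (C -> B -> C -> A) -> (B -> (C -> B -> C -> A) -> C) -> B -> A
ordered: ✗, uses contraction: a ×2, b ×2; d never used (weakening)
linear: ✗, uses contraction: a ×2, b ×2; d never used (weakening)
affine: ✗, uses contraction: a ×2, b ×2
relevant: ✗, d never used (weakening)
unrestricted: ✓, typability at (C -> B -> C -> A) -> (B -> (C -> B -> C -> A) -> C) -> B -> A is all that's needed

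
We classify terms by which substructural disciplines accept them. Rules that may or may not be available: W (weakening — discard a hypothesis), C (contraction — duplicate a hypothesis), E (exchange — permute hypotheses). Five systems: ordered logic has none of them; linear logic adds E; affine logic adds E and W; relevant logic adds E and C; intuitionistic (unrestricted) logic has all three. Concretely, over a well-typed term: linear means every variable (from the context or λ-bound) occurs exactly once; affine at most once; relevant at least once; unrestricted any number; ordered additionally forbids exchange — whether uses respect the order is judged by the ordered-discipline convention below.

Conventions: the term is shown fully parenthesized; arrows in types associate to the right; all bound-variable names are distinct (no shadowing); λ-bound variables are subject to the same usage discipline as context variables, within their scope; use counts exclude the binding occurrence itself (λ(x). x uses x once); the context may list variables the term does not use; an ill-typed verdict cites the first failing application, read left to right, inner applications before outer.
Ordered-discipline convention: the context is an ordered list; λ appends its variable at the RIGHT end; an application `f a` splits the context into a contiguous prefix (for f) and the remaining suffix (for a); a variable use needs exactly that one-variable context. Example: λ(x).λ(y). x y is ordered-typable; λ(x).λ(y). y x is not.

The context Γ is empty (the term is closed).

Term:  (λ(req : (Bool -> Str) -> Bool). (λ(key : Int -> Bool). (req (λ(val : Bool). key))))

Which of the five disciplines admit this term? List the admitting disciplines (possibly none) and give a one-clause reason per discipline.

admitted by: none
counts: req [bound]: 1, key [bound]: 1, val [bound]: 0
uses in reading order: req, key
typing: ill-typed: an argument Bool -> Int -> Bool mismatches the expected Bool -> Str
ordered: ✗, the type mismatch rejects it
linear: ✗, not simply typable
affine: ✗, fails simple typing
relevant: ✗, a type mismatch blocks all five
unrestricted: ✗, the type mismatch rejects it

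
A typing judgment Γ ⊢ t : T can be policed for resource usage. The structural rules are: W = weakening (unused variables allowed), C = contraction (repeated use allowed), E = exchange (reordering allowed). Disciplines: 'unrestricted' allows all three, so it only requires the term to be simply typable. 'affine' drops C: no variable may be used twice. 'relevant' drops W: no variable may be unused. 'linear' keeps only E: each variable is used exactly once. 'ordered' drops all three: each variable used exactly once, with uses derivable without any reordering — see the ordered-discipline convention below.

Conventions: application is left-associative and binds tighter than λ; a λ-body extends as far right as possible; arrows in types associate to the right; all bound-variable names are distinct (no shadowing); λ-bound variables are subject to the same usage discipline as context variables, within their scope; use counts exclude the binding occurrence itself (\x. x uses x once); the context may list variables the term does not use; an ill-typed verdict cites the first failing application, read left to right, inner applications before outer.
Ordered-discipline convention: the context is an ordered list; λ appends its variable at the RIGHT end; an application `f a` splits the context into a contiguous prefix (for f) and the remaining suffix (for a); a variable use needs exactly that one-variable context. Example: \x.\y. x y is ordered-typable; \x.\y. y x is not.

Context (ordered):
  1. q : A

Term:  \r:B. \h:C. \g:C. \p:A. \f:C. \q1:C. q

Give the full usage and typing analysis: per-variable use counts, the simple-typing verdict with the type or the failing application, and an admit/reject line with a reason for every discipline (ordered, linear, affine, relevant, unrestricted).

use counts: q ×1, r [bound] ×0, h [bound] ×0, g [bound] ×0, p [bound] ×0, f [bound] ×0, q1 [bound] ×0
uses in reading order: q
typing: ✓ — B -> C -> C -> A -> C -> C -> A
ordered: ✗, needs weakening: r, h, g, p, f, q1 unused
linear: ✗, needs weakening: r, h, g, p, f, q1 unused
affine: ✓, at most one use each (q, r, h, g, p, f, q1)
relevant: ✗, needs weakening: r, h, g, p, f, q1 unused
unrestricted: ✓, simply typable at B -> C -> C -> A -> C -> C -> A; W, C, E all held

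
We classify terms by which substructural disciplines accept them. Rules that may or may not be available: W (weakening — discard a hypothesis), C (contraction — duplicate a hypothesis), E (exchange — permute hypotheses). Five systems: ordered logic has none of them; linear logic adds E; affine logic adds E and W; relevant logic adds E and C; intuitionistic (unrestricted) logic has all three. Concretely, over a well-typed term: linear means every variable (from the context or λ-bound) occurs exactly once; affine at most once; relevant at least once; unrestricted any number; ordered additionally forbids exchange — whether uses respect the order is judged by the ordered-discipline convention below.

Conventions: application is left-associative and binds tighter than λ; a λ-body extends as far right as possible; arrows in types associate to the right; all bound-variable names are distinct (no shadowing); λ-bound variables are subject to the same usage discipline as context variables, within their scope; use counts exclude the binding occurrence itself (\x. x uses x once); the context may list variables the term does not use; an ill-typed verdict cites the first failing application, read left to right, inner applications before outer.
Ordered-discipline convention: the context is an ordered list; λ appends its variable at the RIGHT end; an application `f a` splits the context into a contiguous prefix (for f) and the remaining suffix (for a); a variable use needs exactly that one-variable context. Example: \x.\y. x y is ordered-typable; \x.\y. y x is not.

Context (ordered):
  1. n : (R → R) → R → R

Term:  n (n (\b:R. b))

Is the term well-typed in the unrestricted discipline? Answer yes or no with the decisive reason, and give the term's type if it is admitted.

yes — simply typable at R → R; W, C, E all held; term : R → R
usage: n: 2, b (λ-bound): 1
uses in reading order: n, n, b
typing: well-typed at R → R
per-discipline verdicts: ordered ✗, linear ✗, affine ✗, relevant ✓, unrestricted ✓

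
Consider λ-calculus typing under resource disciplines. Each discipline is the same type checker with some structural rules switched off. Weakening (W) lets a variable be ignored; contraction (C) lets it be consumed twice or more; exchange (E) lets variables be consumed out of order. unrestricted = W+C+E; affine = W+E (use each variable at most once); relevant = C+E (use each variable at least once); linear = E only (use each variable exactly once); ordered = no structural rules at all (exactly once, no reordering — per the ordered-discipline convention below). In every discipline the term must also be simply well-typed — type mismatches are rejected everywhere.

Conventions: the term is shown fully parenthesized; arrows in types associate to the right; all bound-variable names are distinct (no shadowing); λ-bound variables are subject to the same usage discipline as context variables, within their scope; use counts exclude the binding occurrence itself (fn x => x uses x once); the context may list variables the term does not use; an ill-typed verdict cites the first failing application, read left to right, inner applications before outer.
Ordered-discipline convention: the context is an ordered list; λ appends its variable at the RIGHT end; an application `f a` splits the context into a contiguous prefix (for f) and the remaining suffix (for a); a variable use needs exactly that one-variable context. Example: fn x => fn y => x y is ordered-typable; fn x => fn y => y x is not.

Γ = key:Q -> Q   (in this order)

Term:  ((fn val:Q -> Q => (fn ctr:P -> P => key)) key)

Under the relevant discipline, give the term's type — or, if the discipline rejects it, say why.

not well-typed under relevant — unused: val, ctr — weakening required
variable uses: key: 2×; val [bound]: 0×; ctr [bound]: 0×
left-to-right use order: key, key
typing: the term checks, with type (P -> P) -> Q -> Q
all disciplines: ordered ✗ · linear ✗ · affine ✗ · relevant ✗ · unrestricted ✓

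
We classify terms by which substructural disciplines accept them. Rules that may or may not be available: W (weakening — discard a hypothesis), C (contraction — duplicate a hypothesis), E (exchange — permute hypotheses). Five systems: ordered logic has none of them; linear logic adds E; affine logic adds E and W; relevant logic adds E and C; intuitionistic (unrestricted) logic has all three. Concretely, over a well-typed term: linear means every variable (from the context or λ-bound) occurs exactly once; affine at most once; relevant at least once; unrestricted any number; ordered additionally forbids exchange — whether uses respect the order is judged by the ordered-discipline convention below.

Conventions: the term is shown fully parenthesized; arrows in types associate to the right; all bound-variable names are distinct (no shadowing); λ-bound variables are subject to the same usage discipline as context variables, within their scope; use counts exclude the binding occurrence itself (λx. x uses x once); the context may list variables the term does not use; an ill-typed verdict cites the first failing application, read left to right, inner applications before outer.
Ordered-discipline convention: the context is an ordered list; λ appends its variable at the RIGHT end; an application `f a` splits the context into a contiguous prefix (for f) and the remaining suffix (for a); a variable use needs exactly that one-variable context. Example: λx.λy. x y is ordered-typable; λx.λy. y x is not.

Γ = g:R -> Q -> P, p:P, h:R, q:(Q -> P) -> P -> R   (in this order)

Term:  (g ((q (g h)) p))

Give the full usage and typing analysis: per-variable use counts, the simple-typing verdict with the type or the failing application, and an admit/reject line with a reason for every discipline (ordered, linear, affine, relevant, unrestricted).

variable uses: g=2; p=1; h=1; q=1
use order (left to right): g, q, g, h, p
typing: well-typed at Q -> P
ordered ✗ (repeated use of g ×2)
linear ✗ (repeated use of g ×2)
affine ✗ (repeated use of g ×2)
relevant ✓ (none of g, p, h, q goes unused)
unrestricted ✓ (type-checks (Q -> P) and nothing is barred)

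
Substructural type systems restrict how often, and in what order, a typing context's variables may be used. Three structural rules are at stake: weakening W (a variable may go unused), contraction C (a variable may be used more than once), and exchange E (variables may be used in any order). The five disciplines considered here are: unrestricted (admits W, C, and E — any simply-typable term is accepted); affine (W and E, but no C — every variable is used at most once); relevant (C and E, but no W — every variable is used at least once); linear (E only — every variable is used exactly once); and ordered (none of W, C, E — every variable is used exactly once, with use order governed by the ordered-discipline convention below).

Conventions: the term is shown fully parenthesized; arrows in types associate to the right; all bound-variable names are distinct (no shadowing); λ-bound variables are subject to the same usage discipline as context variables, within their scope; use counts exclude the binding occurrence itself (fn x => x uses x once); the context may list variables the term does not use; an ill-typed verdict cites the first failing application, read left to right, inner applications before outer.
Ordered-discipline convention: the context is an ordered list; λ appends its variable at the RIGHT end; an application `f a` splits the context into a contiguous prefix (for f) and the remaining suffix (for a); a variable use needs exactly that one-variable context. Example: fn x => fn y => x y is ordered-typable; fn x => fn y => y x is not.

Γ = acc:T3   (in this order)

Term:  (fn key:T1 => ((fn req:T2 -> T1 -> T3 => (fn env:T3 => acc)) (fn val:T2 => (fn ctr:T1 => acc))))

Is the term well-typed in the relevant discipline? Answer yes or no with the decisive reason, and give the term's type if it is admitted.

no — key, req, env, val, ctr left unused
variable uses: acc: 2×, key (bound): 0×, req (bound): 0×, env (bound): 0×, val (bound): 0×, ctr (bound): 0×
order of uses: acc, acc
typing: well-typed — term : T1 -> T3 -> T3
summary: ordered ✗ · linear ✗ · affine ✗ · relevant ✗ · unrestricted ✓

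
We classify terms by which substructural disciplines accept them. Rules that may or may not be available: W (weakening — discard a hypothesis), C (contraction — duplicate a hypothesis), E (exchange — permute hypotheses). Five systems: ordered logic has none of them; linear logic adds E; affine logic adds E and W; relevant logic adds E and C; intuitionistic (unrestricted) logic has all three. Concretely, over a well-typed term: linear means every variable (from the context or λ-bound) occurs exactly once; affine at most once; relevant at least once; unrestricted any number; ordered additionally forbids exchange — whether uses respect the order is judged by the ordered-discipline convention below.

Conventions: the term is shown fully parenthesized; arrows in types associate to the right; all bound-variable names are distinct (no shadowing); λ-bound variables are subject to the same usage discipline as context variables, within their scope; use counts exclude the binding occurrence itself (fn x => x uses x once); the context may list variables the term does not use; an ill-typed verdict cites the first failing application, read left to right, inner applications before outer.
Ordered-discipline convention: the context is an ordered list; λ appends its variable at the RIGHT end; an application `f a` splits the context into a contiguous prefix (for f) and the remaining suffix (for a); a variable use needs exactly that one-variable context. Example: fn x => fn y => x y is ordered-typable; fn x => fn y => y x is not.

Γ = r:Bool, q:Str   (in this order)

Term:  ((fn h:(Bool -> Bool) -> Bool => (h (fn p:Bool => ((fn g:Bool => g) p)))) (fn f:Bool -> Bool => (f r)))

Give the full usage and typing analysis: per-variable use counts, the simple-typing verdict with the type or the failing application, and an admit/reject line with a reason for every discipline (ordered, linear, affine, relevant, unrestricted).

usage: r ×1; q ×0; h (bound) ×1; p (bound) ×1; g (bound) ×1; f (bound) ×1
use order (left to right): h, g, p, f, r
typing: the term checks, with type Bool
ordered: ✗, q left unused
linear: ✗, q left unused
affine: ✓, none of r, q, h, p, g, f used more than once
relevant: ✗, q left unused
unrestricted: ✓, well-typed at Bool; no restrictions here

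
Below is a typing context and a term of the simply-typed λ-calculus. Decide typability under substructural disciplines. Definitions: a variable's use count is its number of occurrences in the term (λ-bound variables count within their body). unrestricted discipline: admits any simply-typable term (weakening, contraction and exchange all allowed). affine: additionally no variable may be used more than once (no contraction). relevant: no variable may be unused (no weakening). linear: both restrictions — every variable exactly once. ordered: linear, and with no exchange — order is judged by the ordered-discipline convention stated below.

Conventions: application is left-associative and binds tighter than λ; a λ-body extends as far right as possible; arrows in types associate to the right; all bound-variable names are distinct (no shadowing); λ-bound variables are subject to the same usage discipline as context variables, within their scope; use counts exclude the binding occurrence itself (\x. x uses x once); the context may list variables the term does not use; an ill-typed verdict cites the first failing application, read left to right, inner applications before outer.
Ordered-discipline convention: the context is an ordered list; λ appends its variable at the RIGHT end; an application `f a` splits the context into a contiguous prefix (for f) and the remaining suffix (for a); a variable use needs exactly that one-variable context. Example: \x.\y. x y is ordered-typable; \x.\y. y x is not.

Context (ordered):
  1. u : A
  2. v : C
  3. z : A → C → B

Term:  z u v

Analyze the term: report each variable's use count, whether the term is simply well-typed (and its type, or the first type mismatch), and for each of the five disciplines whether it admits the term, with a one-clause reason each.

use counts: u: 1×, v: 1×, z: 1×
left-to-right use order: z, u, v
typing: ✓ — B
ordered: ✗ — no contiguous prefix/suffix split fits z, u, v
linear: ✓ — exactly-once usage across u, v, z
affine: ✓ — u, v, z: no repeats, contraction unneeded
relevant: ✓ — none of u, v, z goes unused
unrestricted: ✓ — type-checks (B) and nothing is barred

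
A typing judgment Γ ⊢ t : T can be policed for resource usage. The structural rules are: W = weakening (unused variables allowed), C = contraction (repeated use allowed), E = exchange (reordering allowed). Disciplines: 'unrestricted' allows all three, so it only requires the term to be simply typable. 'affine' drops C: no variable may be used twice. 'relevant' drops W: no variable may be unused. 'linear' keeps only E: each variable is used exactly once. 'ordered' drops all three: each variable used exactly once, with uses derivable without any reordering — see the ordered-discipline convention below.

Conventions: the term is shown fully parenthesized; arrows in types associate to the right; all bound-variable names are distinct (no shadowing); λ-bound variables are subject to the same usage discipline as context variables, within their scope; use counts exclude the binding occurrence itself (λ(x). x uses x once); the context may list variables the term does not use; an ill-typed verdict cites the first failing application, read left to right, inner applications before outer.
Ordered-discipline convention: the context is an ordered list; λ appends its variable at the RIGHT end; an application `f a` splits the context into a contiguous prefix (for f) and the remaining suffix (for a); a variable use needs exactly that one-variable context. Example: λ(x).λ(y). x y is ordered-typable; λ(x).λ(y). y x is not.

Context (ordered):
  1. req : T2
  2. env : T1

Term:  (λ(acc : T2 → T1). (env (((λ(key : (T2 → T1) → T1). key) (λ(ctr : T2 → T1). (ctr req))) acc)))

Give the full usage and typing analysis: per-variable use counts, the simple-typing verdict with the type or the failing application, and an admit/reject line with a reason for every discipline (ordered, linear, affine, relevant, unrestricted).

counts: req: 1; env: 1; acc (λ-bound): 1; key (λ-bound): 1; ctr (λ-bound): 1
use order (left to right): env, key, ctr, req, acc
typing: ill-typed: applying a non-function (T1)
ordered: ✗ — fails simple typing
linear: ✗ — a type mismatch blocks all five
affine: ✗ — the type mismatch rejects it
relevant: ✗ — not simply typable
unrestricted: ✗ — fails simple typing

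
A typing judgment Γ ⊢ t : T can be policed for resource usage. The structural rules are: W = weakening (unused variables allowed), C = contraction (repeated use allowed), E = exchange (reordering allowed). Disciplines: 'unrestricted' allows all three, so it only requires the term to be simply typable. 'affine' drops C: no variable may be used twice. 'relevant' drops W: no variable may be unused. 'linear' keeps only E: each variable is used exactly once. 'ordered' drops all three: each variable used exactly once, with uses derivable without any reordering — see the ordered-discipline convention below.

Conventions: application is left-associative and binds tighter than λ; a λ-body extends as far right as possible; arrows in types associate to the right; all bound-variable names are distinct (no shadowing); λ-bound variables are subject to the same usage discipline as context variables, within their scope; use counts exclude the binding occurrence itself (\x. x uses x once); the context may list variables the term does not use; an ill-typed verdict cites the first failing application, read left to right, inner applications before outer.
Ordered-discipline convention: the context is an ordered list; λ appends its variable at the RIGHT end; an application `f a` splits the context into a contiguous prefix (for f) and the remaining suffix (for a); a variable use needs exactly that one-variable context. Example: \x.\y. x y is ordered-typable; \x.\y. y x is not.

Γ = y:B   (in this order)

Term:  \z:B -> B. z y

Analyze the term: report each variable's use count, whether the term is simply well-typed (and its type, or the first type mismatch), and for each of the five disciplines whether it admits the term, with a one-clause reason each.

use counts: y: 1, z (λ-bound): 1
uses in reading order: z, y
typing: well-typed at (B -> B) -> B
ordered ✗ (no ordered split (uses run z, y))
linear ✓ (single use per variable (y, z))
affine ✓ (y, z: no repeats, contraction unneeded)
relevant ✓ (every one of y, z appears)
unrestricted ✓ (simply typable at (B -> B) -> B; W, C, E all held)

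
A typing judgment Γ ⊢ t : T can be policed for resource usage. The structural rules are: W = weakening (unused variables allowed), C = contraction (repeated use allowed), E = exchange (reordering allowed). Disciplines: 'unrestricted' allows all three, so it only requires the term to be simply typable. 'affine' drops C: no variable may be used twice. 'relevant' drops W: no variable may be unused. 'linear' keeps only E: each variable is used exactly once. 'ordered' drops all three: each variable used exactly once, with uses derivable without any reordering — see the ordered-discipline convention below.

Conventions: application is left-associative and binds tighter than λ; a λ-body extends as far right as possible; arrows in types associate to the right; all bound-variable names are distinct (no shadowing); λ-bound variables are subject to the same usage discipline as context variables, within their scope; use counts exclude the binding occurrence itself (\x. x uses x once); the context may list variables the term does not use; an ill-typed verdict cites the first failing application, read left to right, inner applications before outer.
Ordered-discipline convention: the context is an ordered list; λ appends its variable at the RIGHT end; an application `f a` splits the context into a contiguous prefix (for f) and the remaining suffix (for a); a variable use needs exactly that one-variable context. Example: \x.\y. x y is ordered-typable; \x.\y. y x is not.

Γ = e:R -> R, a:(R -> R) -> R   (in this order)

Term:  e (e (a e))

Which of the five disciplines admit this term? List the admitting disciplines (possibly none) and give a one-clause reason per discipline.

admitting disciplines: relevant, unrestricted
use counts: e: 3×; a: 1×
left-to-right use order: e, e, a, e
typing: ✓ — R
ordered: ✗ — needs contraction — e ×3
linear: ✗ — needs contraction — e ×3
affine: ✗ — needs contraction — e ×3
relevant: ✓ — none of e, a goes unused
unrestricted: ✓ — typability at R is all that's needed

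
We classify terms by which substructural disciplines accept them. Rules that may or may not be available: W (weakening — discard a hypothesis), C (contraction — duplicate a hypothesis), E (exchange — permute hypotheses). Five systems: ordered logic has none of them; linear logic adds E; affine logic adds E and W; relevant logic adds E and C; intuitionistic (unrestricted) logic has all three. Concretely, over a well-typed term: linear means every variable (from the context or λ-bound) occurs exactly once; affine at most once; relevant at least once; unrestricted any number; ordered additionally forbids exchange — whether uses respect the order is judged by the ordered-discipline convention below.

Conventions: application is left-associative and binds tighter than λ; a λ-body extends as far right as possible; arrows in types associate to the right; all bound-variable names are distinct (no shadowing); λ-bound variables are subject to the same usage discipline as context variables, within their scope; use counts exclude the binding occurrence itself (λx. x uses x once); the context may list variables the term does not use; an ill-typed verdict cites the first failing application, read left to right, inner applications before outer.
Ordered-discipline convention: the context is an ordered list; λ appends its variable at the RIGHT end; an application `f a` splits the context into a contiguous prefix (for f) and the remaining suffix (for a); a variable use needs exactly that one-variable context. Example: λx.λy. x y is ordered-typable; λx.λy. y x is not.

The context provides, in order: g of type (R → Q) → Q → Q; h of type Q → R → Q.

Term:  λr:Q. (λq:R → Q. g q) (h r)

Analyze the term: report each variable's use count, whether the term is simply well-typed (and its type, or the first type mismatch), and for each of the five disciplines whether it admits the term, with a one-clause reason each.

use counts: g=1; h=1; r (bound)=1; q (bound)=1
use order (left to right): g, q, h, r
typing: ✓ — Q → Q → Q
ordered ✓ (single-use (g, h, r, q), ordered derivation ok)
linear ✓ (single use per variable (g, h, r, q))
affine ✓ (none of g, h, r, q used more than once)
relevant ✓ (every one of g, h, r, q appears)
unrestricted ✓ (well-typed at Q → Q → Q; no restrictions here)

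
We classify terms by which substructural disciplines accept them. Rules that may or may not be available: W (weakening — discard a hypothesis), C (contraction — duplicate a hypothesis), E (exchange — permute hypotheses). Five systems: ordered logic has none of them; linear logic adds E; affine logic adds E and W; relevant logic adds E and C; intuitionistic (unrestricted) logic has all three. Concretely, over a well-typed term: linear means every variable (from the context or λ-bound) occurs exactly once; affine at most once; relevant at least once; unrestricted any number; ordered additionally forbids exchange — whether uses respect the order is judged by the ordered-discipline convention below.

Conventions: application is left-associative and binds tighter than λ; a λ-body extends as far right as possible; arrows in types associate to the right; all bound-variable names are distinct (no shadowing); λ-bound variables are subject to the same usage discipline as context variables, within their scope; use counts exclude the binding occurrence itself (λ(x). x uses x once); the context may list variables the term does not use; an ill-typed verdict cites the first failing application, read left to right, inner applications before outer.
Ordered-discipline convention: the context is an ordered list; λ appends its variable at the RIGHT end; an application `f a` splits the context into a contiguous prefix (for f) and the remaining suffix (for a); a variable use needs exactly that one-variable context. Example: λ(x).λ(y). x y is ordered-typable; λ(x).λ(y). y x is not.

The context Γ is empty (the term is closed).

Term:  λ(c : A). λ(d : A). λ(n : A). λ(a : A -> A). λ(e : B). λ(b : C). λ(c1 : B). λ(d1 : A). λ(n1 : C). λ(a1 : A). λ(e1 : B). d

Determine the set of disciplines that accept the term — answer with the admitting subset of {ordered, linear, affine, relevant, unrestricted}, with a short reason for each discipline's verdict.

admitting disciplines: affine, unrestricted
usage: c (λ-bound) ×0, d (λ-bound) ×1, n (λ-bound) ×0, a (λ-bound) ×0, e (λ-bound) ×0, b (λ-bound) ×0, c1 (λ-bound) ×0, d1 (λ-bound) ×0, n1 (λ-bound) ×0, a1 (λ-bound) ×0, e1 (λ-bound) ×0
uses in reading order: d
typing: ✓ — A -> A -> A -> (A -> A) -> B -> C -> B -> A -> C -> A -> B -> A
ordered ✗ (c, n, a, e, b, c1, d1, n1, a1, e1 never used (weakening))
linear ✗ (c, n, a, e, b, c1, d1, n1, a1, e1 never used (weakening))
affine ✓ (c, d, n, a, e, b, c1, d1, n1, a1, e1: no repeats, contraction unneeded)
relevant ✗ (c, n, a, e, b, c1, d1, n1, a1, e1 never used (weakening))
unrestricted ✓ (typability at A -> A -> A -> (A -> A) -> B -> C -> B -> A -> C -> A -> B -> A is all that's needed)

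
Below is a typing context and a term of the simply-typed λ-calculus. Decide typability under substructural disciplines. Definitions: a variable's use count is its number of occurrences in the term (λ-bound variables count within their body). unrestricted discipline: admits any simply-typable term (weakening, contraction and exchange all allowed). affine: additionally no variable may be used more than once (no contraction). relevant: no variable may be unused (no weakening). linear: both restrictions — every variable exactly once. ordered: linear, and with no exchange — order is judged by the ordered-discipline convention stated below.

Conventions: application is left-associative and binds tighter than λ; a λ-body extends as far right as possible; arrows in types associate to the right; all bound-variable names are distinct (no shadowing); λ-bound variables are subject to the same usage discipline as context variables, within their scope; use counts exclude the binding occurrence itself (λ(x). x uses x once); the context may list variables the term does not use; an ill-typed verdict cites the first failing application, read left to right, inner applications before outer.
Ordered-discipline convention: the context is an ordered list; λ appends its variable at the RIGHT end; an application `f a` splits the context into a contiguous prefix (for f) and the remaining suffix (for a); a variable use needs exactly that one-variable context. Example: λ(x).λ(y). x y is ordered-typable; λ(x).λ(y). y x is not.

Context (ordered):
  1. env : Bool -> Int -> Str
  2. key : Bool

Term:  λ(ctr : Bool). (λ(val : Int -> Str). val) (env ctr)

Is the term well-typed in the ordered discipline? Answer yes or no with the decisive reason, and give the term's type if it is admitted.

no — key left unused
counts: env=1, key=0, ctr (bound)=1, val (bound)=1
order of uses: val, env, ctr
typing: well-typed at Bool -> Int -> Str
per-discipline verdicts: ordered ✗ · linear ✗ · affine ✓ · relevant ✗ · unrestricted ✓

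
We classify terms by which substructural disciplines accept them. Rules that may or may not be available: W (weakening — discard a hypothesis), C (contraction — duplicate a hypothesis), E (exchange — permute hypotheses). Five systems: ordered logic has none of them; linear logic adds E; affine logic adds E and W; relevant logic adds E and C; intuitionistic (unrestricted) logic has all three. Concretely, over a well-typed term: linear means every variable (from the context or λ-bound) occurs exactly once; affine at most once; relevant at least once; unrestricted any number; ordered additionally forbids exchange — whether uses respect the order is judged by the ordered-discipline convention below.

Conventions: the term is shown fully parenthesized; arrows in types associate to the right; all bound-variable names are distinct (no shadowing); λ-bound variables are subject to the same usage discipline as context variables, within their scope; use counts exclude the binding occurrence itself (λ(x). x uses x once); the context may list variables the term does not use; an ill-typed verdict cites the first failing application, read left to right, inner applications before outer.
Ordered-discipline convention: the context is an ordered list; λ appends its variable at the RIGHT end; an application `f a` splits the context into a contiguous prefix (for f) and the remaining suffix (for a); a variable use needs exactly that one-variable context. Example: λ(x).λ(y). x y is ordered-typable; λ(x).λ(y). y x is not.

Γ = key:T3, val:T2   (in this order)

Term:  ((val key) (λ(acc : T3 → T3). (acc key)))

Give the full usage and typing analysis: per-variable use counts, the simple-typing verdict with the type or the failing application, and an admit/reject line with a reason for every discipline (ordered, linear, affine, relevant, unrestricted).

use counts: key: 2; val: 1; acc (bound): 1
use order (left to right): val, key, acc, key
typing: ill-typed: non-arrow in function slot: T2
ordered: ✗, the type mismatch rejects it
linear: ✗, not simply typable
affine: ✗, fails simple typing
relevant: ✗, a type mismatch blocks all five
unrestricted: ✗, the type mismatch rejects it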